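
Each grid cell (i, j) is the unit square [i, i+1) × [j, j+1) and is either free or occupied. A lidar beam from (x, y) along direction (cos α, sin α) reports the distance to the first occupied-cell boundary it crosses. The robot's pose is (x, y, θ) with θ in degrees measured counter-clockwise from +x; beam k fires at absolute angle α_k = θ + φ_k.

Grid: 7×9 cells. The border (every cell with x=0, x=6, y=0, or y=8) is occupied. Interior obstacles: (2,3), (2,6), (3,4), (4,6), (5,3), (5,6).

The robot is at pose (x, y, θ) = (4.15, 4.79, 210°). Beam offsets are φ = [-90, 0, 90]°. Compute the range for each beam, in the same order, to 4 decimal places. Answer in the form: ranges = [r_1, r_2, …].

beam 1: φ=-90°, α=120°
  cosα=-0.5000 sinα=0.8660 | (4,4) | tMaxX 0.3000 tMaxY 0.2425 | tΔX 2.0000 tΔY 1.1547
    t=0.2425 [y] (4,5)
    t=0.3000 [x] (3,5)
    t=1.3972 [y] (3,6)
    t=2.3000 [x] (2,6) — stop
  → r_1 = 2.3000
beam 2: φ=0°, α=210°
  cosα=-0.8660 sinα=-0.5000 | (4,4) | tMaxX 0.1732 tMaxY 1.5800 | tΔX 1.1547 tΔY 2.0000
    t=0.1732 [x] (3,4) — stop
  → r_2 = 0.1732
beam 3: φ=90°, α=300°
  cosα=0.5000 sinα=-0.8660 | (4,4) | tMaxX 1.7000 tMaxY 0.9122 | tΔX 2.0000 tΔY 1.1547
    t=0.9122 [y] (4,3)
    t=1.7000 [x] (5,3) — stop
  → r_3 = 1.7000

ranges = [2.3000, 0.1732, 1.7000]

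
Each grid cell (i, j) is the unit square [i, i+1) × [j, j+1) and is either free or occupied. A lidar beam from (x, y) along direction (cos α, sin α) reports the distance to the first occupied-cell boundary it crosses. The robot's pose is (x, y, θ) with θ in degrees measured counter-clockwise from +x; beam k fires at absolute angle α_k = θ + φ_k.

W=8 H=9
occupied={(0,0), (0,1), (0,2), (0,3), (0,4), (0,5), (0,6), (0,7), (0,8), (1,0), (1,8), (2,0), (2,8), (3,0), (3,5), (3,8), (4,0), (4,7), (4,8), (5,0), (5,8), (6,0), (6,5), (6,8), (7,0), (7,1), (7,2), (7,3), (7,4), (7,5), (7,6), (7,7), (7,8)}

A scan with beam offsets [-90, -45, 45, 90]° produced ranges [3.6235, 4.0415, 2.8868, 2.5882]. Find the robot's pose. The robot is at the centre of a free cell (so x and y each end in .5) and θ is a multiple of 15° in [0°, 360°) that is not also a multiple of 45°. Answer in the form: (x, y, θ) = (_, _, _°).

(x, y, θ) = (4.5, 3.5, 255°)

The pose lattice has 39·16 = 624 candidates. Test each by forward raycasting.
  (1.5, 6.5, 300°): beam 1 = 0.5774 ≠ 3.6235 ✗
  (5.5, 2.5, 150°): beam 1 = 2.8868 ≠ 3.6235 ✗
  (2.5, 3.5, 210°): beam 1 = 3.0000 ≠ 3.6235 ✗
  …
  (4.5, 3.5, 255°): r_1=3.6235, r_2=4.0415, r_3=2.8868, r_4=2.5882 — all match ✓
Only this pose fits every beam.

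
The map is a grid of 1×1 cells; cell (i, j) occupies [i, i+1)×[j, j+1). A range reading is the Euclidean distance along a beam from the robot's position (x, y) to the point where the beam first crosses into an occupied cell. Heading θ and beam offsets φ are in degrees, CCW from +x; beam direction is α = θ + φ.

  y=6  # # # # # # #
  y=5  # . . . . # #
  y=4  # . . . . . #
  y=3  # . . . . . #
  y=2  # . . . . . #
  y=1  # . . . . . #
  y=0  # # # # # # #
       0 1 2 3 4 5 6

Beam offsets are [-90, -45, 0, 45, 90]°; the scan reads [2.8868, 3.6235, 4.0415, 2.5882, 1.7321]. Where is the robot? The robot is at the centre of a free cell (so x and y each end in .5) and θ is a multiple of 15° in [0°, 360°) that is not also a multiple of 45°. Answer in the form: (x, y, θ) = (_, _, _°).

Enumerate (i+0.5, j+0.5, θ) over the 24 free cells and 16 admissible headings. For each, cast all 5 beams and compare to the given ranges.
  (1.5, 1.5, 255°): beam 1 = 0.5176 ≠ 2.8868 ✗
  (3.5, 2.5, 165°): beam 1 = 3.6235 ≠ 2.8868 ✗
  (4.5, 4.5, 60°): beam 1 = 1.7321 ≠ 2.8868 ✗
  (4.5, 2.5, 15°): beam 1 = 1.5529 ≠ 2.8868 ✗
  (5.5, 2.5, 240°): beam 1 = 5.1962 ≠ 2.8868 ✗
  …
  (3.5, 4.5, 300°): r_1=2.8868, r_2=3.6235, r_3=4.0415, r_4=2.5882, r_5=1.7321 — all match ✓
Only this pose fits every beam.

(x, y, θ) = (3.5, 4.5, 300°)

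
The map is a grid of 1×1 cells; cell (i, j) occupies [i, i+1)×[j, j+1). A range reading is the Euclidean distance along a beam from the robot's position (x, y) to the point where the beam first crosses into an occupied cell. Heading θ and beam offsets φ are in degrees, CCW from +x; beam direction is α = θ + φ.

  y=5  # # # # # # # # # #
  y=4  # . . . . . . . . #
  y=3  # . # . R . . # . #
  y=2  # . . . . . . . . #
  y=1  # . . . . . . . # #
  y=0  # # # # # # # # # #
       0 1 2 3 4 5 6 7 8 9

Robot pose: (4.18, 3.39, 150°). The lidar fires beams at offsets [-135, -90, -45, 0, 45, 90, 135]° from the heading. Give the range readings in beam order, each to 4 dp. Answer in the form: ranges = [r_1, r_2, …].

ranges = [4.9900, 1.8591, 1.6668, 3.2200, 1.2216, 2.7597, 2.4743]

beam 1: φ=-135°, α=15°
  d=(0.9659,0.2588)  start (4,3)  tX=0.8489 tY=2.3569  stride 1/|dx|=1.0353 1/|dy|=3.8637
    cross x-line → (5,3), t=0.8489
    cross x-line → (6,3), t=1.8842
    cross y-line → (6,4), t=2.3569
    cross x-line → (7,4), t=2.9195
    cross x-line → (8,4), t=3.9548
    cross x-line → (9,4), t=4.9900 (wall)
  → r_1 = 4.9900
beam 2: φ=-90°, α=60°
  d=(0.5000,0.8660)  start (4,3)  tX=1.6400 tY=0.7044  stride 1/|dx|=2.0000 1/|dy|=1.1547
    cross y-line → (4,4), t=0.7044
    cross x-line → (5,4), t=1.6400
    cross y-line → (5,5), t=1.8591 (wall)
  → r_2 = 1.8591
beam 3: φ=-45°, α=105°
  d=(-0.2588,0.9659)  start (4,3)  tX=0.6955 tY=0.6315  stride 1/|dx|=3.8637 1/|dy|=1.0353
    cross y-line → (4,4), t=0.6315
    cross x-line → (3,4), t=0.6955
    cross y-line → (3,5), t=1.6668 (wall)
  → r_3 = 1.6668
beam 4: φ=0°, α=150°
  d=(-0.8660,0.5000)  start (4,3)  tX=0.2078 tY=1.2200  stride 1/|dx|=1.1547 1/|dy|=2.0000
    cross x-line → (3,3), t=0.2078
    cross y-line → (3,4), t=1.2200
    cross x-line → (2,4), t=1.3625
    cross x-line → (1,4), t=2.5172
    cross y-line → (1,5), t=3.2200 (wall)
  → r_4 = 3.2200
beam 5: φ=45°, α=195°
  d=(-0.9659,-0.2588)  start (4,3)  tX=0.1863 tY=1.5068  stride 1/|dx|=1.0353 1/|dy|=3.8637
    cross x-line → (3,3), t=0.1863
    cross x-line → (2,3), t=1.2216 (wall)
  → r_5 = 1.2216
beam 6: φ=90°, α=240°
  d=(-0.5000,-0.8660)  start (4,3)  tX=0.3600 tY=0.4503  stride 1/|dx|=2.0000 1/|dy|=1.1547
    cross x-line → (3,3), t=0.3600
    cross y-line → (3,2), t=0.4503
    cross y-line → (3,1), t=1.6050
    cross x-line → (2,1), t=2.3600
    cross y-line → (2,0), t=2.7597 (wall)
  → r_6 = 2.7597
beam 7: φ=135°, α=285°
  d=(0.2588,-0.9659)  start (4,3)  tX=3.1682 tY=0.4038  stride 1/|dx|=3.8637 1/|dy|=1.0353
    cross y-line → (4,2), t=0.4038
    cross y-line → (4,1), t=1.4390
    cross y-line → (4,0), t=2.4743 (wall)
  → r_7 = 2.4743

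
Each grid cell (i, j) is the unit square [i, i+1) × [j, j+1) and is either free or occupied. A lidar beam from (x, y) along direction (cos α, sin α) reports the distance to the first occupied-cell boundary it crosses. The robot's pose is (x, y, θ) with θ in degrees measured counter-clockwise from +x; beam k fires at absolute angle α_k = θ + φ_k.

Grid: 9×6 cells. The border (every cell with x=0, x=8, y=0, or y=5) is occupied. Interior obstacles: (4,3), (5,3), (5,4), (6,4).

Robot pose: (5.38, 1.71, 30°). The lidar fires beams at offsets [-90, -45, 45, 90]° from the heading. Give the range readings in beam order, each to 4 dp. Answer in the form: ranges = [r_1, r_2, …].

beam 1: φ=-90°, α=300°
  dir = (cos 300°, sin 300°) = (0.5000, -0.8660); from cell (5,1)
  next x-line at t=1.2400, next y-line at t=0.8198; Δt_x=2.0000, Δt_y=1.1547
    y: enter (5,0) at t=0.8198 ← occupied
  → r_1 = 0.8198
beam 2: φ=-45°, α=345°
  dir = (cos 345°, sin 345°) = (0.9659, -0.2588); from cell (5,1)
  next x-line at t=0.6419, next y-line at t=2.7432; Δt_x=1.0353, Δt_y=3.8637
    x: enter (6,1) at t=0.6419
    x: enter (7,1) at t=1.6771
    x: enter (8,1) at t=2.7124 ← occupied
  → r_2 = 2.7124
beam 3: φ=45°, α=75°
  dir = (cos 75°, sin 75°) = (0.2588, 0.9659); from cell (5,1)
  next x-line at t=2.3955, next y-line at t=0.3002; Δt_x=3.8637, Δt_y=1.0353
    y: enter (5,2) at t=0.3002
    y: enter (5,3) at t=1.3355 ← occupied
  → r_3 = 1.3355
beam 4: φ=90°, α=120°
  dir = (cos 120°, sin 120°) = (-0.5000, 0.8660); from cell (5,1)
  next x-line at t=0.7600, next y-line at t=0.3349; Δt_x=2.0000, Δt_y=1.1547
    y: enter (5,2) at t=0.3349
    x: enter (4,2) at t=0.7600
    y: enter (4,3) at t=1.4896 ← occupied
  → r_4 = 1.4896

ranges = [0.8198, 2.7124, 1.3355, 1.4896]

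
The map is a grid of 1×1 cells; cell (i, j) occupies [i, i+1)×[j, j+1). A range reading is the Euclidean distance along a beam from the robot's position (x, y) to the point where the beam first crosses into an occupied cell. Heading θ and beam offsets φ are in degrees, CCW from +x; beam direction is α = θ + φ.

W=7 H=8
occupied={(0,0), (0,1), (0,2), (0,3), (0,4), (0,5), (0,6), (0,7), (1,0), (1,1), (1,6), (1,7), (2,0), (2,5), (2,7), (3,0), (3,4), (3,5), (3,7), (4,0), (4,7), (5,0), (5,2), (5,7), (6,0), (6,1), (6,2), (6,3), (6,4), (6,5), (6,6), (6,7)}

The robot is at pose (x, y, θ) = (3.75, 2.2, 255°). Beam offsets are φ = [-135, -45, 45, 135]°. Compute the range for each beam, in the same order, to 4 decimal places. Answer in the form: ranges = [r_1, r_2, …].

beam 1: φ=-135°, α=120°
  direction (-0.5000, 0.8660); cell (3,2); t to first gridline: x 1.5000, y 0.9238 (then +2.0000 / +1.1547)
    (3,3) via y @ 0.9238
    (2,3) via x @ 1.5000
    (2,4) via y @ 2.0785
    (2,5) via y @ 3.2332  # hit
  → r_1 = 3.2332
beam 2: φ=-45°, α=210°
  direction (-0.8660, -0.5000); cell (3,2); t to first gridline: x 0.8660, y 0.4000 (then +1.1547 / +2.0000)
    (3,1) via y @ 0.4000
    (2,1) via x @ 0.8660
    (1,1) via x @ 2.0207  # hit
  → r_2 = 2.0207
beam 3: φ=45°, α=300°
  direction (0.5000, -0.8660); cell (3,2); t to first gridline: x 0.5000, y 0.2309 (then +2.0000 / +1.1547)
    (3,1) via y @ 0.2309
    (4,1) via x @ 0.5000
    (4,0) via y @ 1.3856  # hit
  → r_3 = 1.3856
beam 4: φ=135°, α=30°
  direction (0.8660, 0.5000); cell (3,2); t to first gridline: x 0.2887, y 1.6000 (then +1.1547 / +2.0000)
    (4,2) via x @ 0.2887
    (5,2) via x @ 1.4434  # hit
  → r_4 = 1.4434

ranges = [3.2332, 2.0207, 1.3856, 1.4434]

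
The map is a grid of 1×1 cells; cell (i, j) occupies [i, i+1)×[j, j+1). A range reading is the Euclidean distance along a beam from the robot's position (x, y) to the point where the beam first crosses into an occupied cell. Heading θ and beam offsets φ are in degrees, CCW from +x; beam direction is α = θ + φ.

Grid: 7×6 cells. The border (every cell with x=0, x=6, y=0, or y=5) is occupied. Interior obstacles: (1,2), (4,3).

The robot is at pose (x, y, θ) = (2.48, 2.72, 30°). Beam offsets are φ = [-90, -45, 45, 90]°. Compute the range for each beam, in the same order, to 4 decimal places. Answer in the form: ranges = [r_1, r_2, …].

beam 1: φ=-90°, α=300°
  direction (0.5000, -0.8660); cell (2,2); t to first gridline: x 1.0400, y 0.8314 (then +2.0000 / +1.1547)
    (2,1) via y @ 0.8314
    (3,1) via x @ 1.0400
    (3,0) via y @ 1.9861  # hit
  → r_1 = 1.9861
beam 2: φ=-45°, α=345°
  direction (0.9659, -0.2588); cell (2,2); t to first gridline: x 0.5383, y 2.7819 (then +1.0353 / +3.8637)
    (3,2) via x @ 0.5383
    (4,2) via x @ 1.5736
    (5,2) via x @ 2.6089
    (5,1) via y @ 2.7819
    (6,1) via x @ 3.6442  # hit
  → r_2 = 3.6442
beam 3: φ=45°, α=75°
  direction (0.2588, 0.9659); cell (2,2); t to first gridline: x 2.0091, y 0.2899 (then +3.8637 / +1.0353)
    (2,3) via y @ 0.2899
    (2,4) via y @ 1.3252
    (3,4) via x @ 2.0091
    (3,5) via y @ 2.3604  # hit
  → r_3 = 2.3604
beam 4: φ=90°, α=120°
  direction (-0.5000, 0.8660); cell (2,2); t to first gridline: x 0.9600, y 0.3233 (then +2.0000 / +1.1547)
    (2,3) via y @ 0.3233
    (1,3) via x @ 0.9600
    (1,4) via y @ 1.4780
    (1,5) via y @ 2.6327  # hit
  → r_4 = 2.6327

ranges = [1.9861, 3.6442, 2.3604, 2.6327]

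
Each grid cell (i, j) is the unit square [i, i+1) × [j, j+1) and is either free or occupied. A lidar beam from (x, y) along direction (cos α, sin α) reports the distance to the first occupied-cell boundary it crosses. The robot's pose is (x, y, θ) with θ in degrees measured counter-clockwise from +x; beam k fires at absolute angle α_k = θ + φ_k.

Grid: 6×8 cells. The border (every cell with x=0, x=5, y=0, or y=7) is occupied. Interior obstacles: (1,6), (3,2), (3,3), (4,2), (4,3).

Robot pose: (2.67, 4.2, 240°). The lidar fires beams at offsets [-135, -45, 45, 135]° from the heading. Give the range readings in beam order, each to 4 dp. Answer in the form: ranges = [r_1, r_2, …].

beam 1: φ=-135°, α=105°
  dir = (cos 105°, sin 105°) = (-0.2588, 0.9659); from cell (2,4)
  next x-line at t=2.5887, next y-line at t=0.8282; Δt_x=3.8637, Δt_y=1.0353
    y: enter (2,5) at t=0.8282
    y: enter (2,6) at t=1.8635
    x: enter (1,6) at t=2.5887 ← occupied
  → r_1 = 2.5887
beam 2: φ=-45°, α=195°
  dir = (cos 195°, sin 195°) = (-0.9659, -0.2588); from cell (2,4)
  next x-line at t=0.6936, next y-line at t=0.7727; Δt_x=1.0353, Δt_y=3.8637
    x: enter (1,4) at t=0.6936
    y: enter (1,3) at t=0.7727
    x: enter (0,3) at t=1.7289 ← occupied
  → r_2 = 1.7289
beam 3: φ=45°, α=285°
  dir = (cos 285°, sin 285°) = (0.2588, -0.9659); from cell (2,4)
  next x-line at t=1.2750, next y-line at t=0.2071; Δt_x=3.8637, Δt_y=1.0353
    y: enter (2,3) at t=0.2071
    y: enter (2,2) at t=1.2423
    x: enter (3,2) at t=1.2750 ← occupied
  → r_3 = 1.2750
beam 4: φ=135°, α=15°
  dir = (cos 15°, sin 15°) = (0.9659, 0.2588); from cell (2,4)
  next x-line at t=0.3416, next y-line at t=3.0910; Δt_x=1.0353, Δt_y=3.8637
    x: enter (3,4) at t=0.3416
    x: enter (4,4) at t=1.3769
    x: enter (5,4) at t=2.4122 ← occupied
  → r_4 = 2.4122

ranges = [2.5887, 1.7289, 1.2750, 2.4122]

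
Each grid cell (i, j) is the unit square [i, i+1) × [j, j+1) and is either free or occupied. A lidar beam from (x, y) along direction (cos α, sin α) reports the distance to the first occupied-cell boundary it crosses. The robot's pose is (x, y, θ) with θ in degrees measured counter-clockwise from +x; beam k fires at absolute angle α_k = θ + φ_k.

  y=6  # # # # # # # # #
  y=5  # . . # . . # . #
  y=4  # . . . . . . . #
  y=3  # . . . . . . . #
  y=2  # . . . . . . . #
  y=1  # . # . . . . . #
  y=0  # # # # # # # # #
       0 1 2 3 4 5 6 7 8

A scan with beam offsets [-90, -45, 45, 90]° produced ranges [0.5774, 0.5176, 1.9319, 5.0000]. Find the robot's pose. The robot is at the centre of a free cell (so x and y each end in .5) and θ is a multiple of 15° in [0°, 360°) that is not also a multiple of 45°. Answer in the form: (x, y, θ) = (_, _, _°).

Candidates: 32 free-cell centres × 16 headings = 512 poses. Raycast each; keep the one whose scan matches to 4 dp.
  (1.5, 5.5, 165°): beam 1 = 0.5176 ≠ 0.5774 ✗
  (2.5, 3.5, 330°): beam 1 = 2.8868 ≠ 0.5774 ✗
  (3.5, 2.5, 210°): beam 1 = 4.0415 ≠ 0.5774 ✗
  (5.5, 5.5, 345°): beam 1 = 4.6587 ≠ 0.5774 ✗
  …
  (1.5, 3.5, 240°): r_1=0.5774, r_2=0.5176, r_3=1.9319, r_4=5.0000 — all match ✓
Unique over the lattice → pose = (1.5, 3.5, 240°).

(x, y, θ) = (1.5, 3.5, 240°)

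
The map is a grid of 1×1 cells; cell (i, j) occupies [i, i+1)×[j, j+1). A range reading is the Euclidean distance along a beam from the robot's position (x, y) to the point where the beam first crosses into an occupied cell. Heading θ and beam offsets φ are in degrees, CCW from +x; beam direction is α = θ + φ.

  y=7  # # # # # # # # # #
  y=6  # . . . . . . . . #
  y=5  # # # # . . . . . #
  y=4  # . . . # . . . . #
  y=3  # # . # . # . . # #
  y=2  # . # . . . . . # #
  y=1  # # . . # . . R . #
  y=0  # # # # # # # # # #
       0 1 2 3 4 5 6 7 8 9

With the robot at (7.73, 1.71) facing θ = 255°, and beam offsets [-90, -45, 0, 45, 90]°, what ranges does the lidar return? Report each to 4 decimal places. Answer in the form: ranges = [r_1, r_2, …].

ranges = [4.8969, 1.4200, 0.7350, 0.8198, 1.3148]

beam 1: φ=-90°, α=165°
  d=(-0.9659,0.2588)  start (7,1)  tX=0.7558 tY=1.1205  stride 1/|dx|=1.0353 1/|dy|=3.8637
    cross x-line → (6,1), t=0.7558
    cross y-line → (6,2), t=1.1205
    cross x-line → (5,2), t=1.7910
    cross x-line → (4,2), t=2.8263
    cross x-line → (3,2), t=3.8616
    cross x-line → (2,2), t=4.8969 (wall)
  → r_1 = 4.8969
beam 2: φ=-45°, α=210°
  d=(-0.8660,-0.5000)  start (7,1)  tX=0.8429 tY=1.4200  stride 1/|dx|=1.1547 1/|dy|=2.0000
    cross x-line → (6,1), t=0.8429
    cross y-line → (6,0), t=1.4200 (wall)
  → r_2 = 1.4200
beam 3: φ=0°, α=255°
  d=(-0.2588,-0.9659)  start (7,1)  tX=2.8205 tY=0.7350  stride 1/|dx|=3.8637 1/|dy|=1.0353
    cross y-line → (7,0), t=0.7350 (wall)
  → r_3 = 0.7350
beam 4: φ=45°, α=300°
  d=(0.5000,-0.8660)  start (7,1)  tX=0.5400 tY=0.8198  stride 1/|dx|=2.0000 1/|dy|=1.1547
    cross x-line → (8,1), t=0.5400
    cross y-line → (8,0), t=0.8198 (wall)
  → r_4 = 0.8198
beam 5: φ=90°, α=345°
  d=(0.9659,-0.2588)  start (7,1)  tX=0.2795 tY=2.7432  stride 1/|dx|=1.0353 1/|dy|=3.8637
    cross x-line → (8,1), t=0.2795
    cross x-line → (9,1), t=1.3148 (wall)
  → r_5 = 1.3148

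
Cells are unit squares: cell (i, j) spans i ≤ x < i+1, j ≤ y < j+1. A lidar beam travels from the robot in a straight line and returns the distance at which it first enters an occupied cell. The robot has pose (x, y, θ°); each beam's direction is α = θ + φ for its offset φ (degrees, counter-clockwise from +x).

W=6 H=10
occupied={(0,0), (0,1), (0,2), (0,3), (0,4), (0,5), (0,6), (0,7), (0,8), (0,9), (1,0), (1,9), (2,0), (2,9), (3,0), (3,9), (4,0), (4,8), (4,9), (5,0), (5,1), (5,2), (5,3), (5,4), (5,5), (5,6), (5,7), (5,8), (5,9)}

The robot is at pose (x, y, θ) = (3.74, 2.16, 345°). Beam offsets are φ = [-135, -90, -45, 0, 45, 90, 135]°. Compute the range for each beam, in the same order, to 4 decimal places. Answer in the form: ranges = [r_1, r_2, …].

beam 1: φ=-135°, α=210°
  direction (-0.8660, -0.5000); cell (3,2); t to first gridline: x 0.8545, y 0.3200 (then +1.1547 / +2.0000)
    (3,1) via y @ 0.3200
    (2,1) via x @ 0.8545
    (1,1) via x @ 2.0092
    (1,0) via y @ 2.3200  # hit
  → r_1 = 2.3200
beam 2: φ=-90°, α=255°
  direction (-0.2588, -0.9659); cell (3,2); t to first gridline: x 2.8591, y 0.1656 (then +3.8637 / +1.0353)
    (3,1) via y @ 0.1656
    (3,0) via y @ 1.2009  # hit
  → r_2 = 1.2009
beam 3: φ=-45°, α=300°
  direction (0.5000, -0.8660); cell (3,2); t to first gridline: x 0.5200, y 0.1848 (then +2.0000 / +1.1547)
    (3,1) via y @ 0.1848
    (4,1) via x @ 0.5200
    (4,0) via y @ 1.3395  # hit
  → r_3 = 1.3395
beam 4: φ=0°, α=345°
  direction (0.9659, -0.2588); cell (3,2); t to first gridline: x 0.2692, y 0.6182 (then +1.0353 / +3.8637)
    (4,2) via x @ 0.2692
    (4,1) via y @ 0.6182
    (5,1) via x @ 1.3044  # hit
  → r_4 = 1.3044
beam 5: φ=45°, α=30°
  direction (0.8660, 0.5000); cell (3,2); t to first gridline: x 0.3002, y 1.6800 (then +1.1547 / +2.0000)
    (4,2) via x @ 0.3002
    (5,2) via x @ 1.4549  # hit
  → r_5 = 1.4549
beam 6: φ=90°, α=75°
  direction (0.2588, 0.9659); cell (3,2); t to first gridline: x 1.0046, y 0.8696 (then +3.8637 / +1.0353)
    (3,3) via y @ 0.8696
    (4,3) via x @ 1.0046
    (4,4) via y @ 1.9049
    (4,5) via y @ 2.9402
    (4,6) via y @ 3.9755
    (5,6) via x @ 4.8683  # hit
  → r_6 = 4.8683
beam 7: φ=135°, α=120°
  direction (-0.5000, 0.8660); cell (3,2); t to first gridline: x 1.4800, y 0.9699 (then +2.0000 / +1.1547)
    (3,3) via y @ 0.9699
    (2,3) via x @ 1.4800
    (2,4) via y @ 2.1246
    (2,5) via y @ 3.2793
    (1,5) via x @ 3.4800
    (1,6) via y @ 4.4341
    (0,6) via x @ 5.4800  # hit
  → r_7 = 5.4800

ranges = [2.3200, 1.2009, 1.3395, 1.3044, 1.4549, 4.8683, 5.4800]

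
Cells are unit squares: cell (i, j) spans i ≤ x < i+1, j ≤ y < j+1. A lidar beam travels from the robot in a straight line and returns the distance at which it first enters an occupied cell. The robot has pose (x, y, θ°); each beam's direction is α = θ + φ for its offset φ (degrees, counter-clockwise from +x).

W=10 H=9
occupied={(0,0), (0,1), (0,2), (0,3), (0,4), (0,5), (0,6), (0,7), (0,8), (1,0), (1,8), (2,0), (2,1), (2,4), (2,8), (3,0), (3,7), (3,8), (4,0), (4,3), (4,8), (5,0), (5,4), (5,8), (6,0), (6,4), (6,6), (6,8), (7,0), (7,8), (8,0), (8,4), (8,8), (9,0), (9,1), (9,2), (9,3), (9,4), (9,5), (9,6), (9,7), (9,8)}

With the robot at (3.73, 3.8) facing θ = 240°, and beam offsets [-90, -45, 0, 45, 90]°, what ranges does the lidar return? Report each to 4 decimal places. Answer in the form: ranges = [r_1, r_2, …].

ranges = [0.8429, 2.8263, 2.0785, 2.8988, 0.3118]

beam 1: φ=-90°, α=150°
  direction (-0.8660, 0.5000); cell (3,3); t to first gridline: x 0.8429, y 0.4000 (then +1.1547 / +2.0000)
    (3,4) via y @ 0.4000
    (2,4) via x @ 0.8429  # hit
  → r_1 = 0.8429
beam 2: φ=-45°, α=195°
  direction (-0.9659, -0.2588); cell (3,3); t to first gridline: x 0.7558, y 3.0910 (then +1.0353 / +3.8637)
    (2,3) via x @ 0.7558
    (1,3) via x @ 1.7910
    (0,3) via x @ 2.8263  # hit
  → r_2 = 2.8263
beam 3: φ=0°, α=240°
  direction (-0.5000, -0.8660); cell (3,3); t to first gridline: x 1.4600, y 0.9238 (then +2.0000 / +1.1547)
    (3,2) via y @ 0.9238
    (2,2) via x @ 1.4600
    (2,1) via y @ 2.0785  # hit
  → r_3 = 2.0785
beam 4: φ=45°, α=285°
  direction (0.2588, -0.9659); cell (3,3); t to first gridline: x 1.0432, y 0.8282 (then +3.8637 / +1.0353)
    (3,2) via y @ 0.8282
    (4,2) via x @ 1.0432
    (4,1) via y @ 1.8635
    (4,0) via y @ 2.8988  # hit
  → r_4 = 2.8988
beam 5: φ=90°, α=330°
  direction (0.8660, -0.5000); cell (3,3); t to first gridline: x 0.3118, y 1.6000 (then +1.1547 / +2.0000)
    (4,3) via x @ 0.3118  # hit
  → r_5 = 0.3118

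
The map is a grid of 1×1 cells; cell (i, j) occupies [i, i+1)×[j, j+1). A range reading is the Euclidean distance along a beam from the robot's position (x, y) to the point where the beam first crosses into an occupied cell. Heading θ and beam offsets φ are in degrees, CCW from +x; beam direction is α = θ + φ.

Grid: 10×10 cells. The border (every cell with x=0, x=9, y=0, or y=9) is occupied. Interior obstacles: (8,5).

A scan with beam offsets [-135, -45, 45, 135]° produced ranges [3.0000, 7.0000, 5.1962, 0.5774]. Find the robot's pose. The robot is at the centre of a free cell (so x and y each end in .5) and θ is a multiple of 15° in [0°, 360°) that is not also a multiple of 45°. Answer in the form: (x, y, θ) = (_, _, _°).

(x, y, θ) = (7.5, 5.5, 195°)

The pose lattice has 63·16 = 1008 candidates. Test each by forward raycasting.
  (3.5, 5.5, 105°): beam 1 = 6.3509 ≠ 3.0000 ✗
  (7.5, 8.5, 120°): beam 1 = 1.5529 ≠ 3.0000 ✗
  (3.5, 8.5, 345°): beam 1 = 2.8868 ≠ 3.0000 ✗
  …
  (7.5, 5.5, 195°): r_1=3.0000, r_2=7.0000, r_3=5.1962, r_4=0.5774 — all match ✓
No second candidate reproduces the full scan.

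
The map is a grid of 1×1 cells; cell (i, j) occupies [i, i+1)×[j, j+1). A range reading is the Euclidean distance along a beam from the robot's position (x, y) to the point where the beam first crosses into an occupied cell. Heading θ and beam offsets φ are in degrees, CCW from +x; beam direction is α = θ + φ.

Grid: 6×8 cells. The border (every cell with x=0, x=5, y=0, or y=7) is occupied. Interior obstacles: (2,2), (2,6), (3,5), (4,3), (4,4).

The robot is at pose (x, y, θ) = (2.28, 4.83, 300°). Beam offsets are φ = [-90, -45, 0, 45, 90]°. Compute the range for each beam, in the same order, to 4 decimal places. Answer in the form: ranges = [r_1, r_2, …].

ranges = [1.4780, 3.9651, 4.4225, 1.7807, 0.8314]

beam 1: φ=-90°, α=210°
  d=(-0.8660,-0.5000)  start (2,4)  tX=0.3233 tY=1.6600  stride 1/|dx|=1.1547 1/|dy|=2.0000
    cross x-line → (1,4), t=0.3233
    cross x-line → (0,4), t=1.4780 (wall)
  → r_1 = 1.4780
beam 2: φ=-45°, α=255°
  d=(-0.2588,-0.9659)  start (2,4)  tX=1.0818 tY=0.8593  stride 1/|dx|=3.8637 1/|dy|=1.0353
    cross y-line → (2,3), t=0.8593
    cross x-line → (1,3), t=1.0818
    cross y-line → (1,2), t=1.8946
    cross y-line → (1,1), t=2.9298
    cross y-line → (1,0), t=3.9651 (wall)
  → r_2 = 3.9651
beam 3: φ=0°, α=300°
  d=(0.5000,-0.8660)  start (2,4)  tX=1.4400 tY=0.9584  stride 1/|dx|=2.0000 1/|dy|=1.1547
    cross y-line → (2,3), t=0.9584
    cross x-line → (3,3), t=1.4400
    cross y-line → (3,2), t=2.1131
    cross y-line → (3,1), t=3.2678
    cross x-line → (4,1), t=3.4400
    cross y-line → (4,0), t=4.4225 (wall)
  → r_3 = 4.4225
beam 4: φ=45°, α=345°
  d=(0.9659,-0.2588)  start (2,4)  tX=0.7454 tY=3.2069  stride 1/|dx|=1.0353 1/|dy|=3.8637
    cross x-line → (3,4), t=0.7454
    cross x-line → (4,4), t=1.7807 (wall)
  → r_4 = 1.7807
beam 5: φ=90°, α=30°
  d=(0.8660,0.5000)  start (2,4)  tX=0.8314 tY=0.3400  stride 1/|dx|=1.1547 1/|dy|=2.0000
    cross y-line → (2,5), t=0.3400
    cross x-line → (3,5), t=0.8314 (wall)
  → r_5 = 0.8314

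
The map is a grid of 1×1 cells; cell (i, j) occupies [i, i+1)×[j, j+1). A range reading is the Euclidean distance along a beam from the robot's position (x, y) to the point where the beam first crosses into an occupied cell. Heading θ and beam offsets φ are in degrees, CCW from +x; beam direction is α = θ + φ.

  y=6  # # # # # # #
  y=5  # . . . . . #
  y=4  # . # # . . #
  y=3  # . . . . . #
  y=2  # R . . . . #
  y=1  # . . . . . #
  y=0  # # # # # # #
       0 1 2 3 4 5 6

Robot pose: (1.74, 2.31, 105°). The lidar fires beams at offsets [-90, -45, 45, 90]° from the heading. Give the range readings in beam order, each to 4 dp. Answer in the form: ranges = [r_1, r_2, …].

ranges = [4.4103, 1.9514, 0.8545, 0.7661]

beam 1: φ=-90°, α=15°
  direction (0.9659, 0.2588); cell (1,2); t to first gridline: x 0.2692, y 2.6660 (then +1.0353 / +3.8637)
    (2,2) via x @ 0.2692
    (3,2) via x @ 1.3044
    (4,2) via x @ 2.3397
    (4,3) via y @ 2.6660
    (5,3) via x @ 3.3750
    (6,3) via x @ 4.4103  # hit
  → r_1 = 4.4103
beam 2: φ=-45°, α=60°
  direction (0.5000, 0.8660); cell (1,2); t to first gridline: x 0.5200, y 0.7967 (then +2.0000 / +1.1547)
    (2,2) via x @ 0.5200
    (2,3) via y @ 0.7967
    (2,4) via y @ 1.9514  # hit
  → r_2 = 1.9514
beam 3: φ=45°, α=150°
  direction (-0.8660, 0.5000); cell (1,2); t to first gridline: x 0.8545, y 1.3800 (then +1.1547 / +2.0000)
    (0,2) via x @ 0.8545  # hit
  → r_3 = 0.8545
beam 4: φ=90°, α=195°
  direction (-0.9659, -0.2588); cell (1,2); t to first gridline: x 0.7661, y 1.1977 (then +1.0353 / +3.8637)
    (0,2) via x @ 0.7661  # hit
  → r_4 = 0.7661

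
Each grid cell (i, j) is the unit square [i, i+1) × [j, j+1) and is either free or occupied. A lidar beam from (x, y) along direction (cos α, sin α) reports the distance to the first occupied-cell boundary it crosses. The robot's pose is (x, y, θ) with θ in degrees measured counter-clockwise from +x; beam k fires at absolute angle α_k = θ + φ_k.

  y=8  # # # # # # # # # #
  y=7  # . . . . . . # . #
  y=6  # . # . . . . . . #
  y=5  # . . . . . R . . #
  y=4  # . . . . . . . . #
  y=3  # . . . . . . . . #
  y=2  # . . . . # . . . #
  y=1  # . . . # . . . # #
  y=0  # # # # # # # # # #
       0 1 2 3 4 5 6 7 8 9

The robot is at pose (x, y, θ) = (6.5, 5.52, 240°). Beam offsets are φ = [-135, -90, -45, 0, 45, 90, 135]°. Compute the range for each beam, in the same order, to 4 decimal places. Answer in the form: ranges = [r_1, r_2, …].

ranges = [2.5675, 4.9600, 5.6940, 2.9098, 4.6794, 2.8868, 2.5882]

beam 1: φ=-135°, α=105°
  dir = (cos 105°, sin 105°) = (-0.2588, 0.9659); from cell (6,5)
  next x-line at t=1.9319, next y-line at t=0.4969; Δt_x=3.8637, Δt_y=1.0353
    y: enter (6,6) at t=0.4969
    y: enter (6,7) at t=1.5322
    x: enter (5,7) at t=1.9319
    y: enter (5,8) at t=2.5675 ← occupied
  → r_1 = 2.5675
beam 2: φ=-90°, α=150°
  dir = (cos 150°, sin 150°) = (-0.8660, 0.5000); from cell (6,5)
  next x-line at t=0.5774, next y-line at t=0.9600; Δt_x=1.1547, Δt_y=2.0000
    x: enter (5,5) at t=0.5774
    y: enter (5,6) at t=0.9600
    x: enter (4,6) at t=1.7321
    x: enter (3,6) at t=2.8868
    y: enter (3,7) at t=2.9600
    x: enter (2,7) at t=4.0415
    y: enter (2,8) at t=4.9600 ← occupied
  → r_2 = 4.9600
beam 3: φ=-45°, α=195°
  dir = (cos 195°, sin 195°) = (-0.9659, -0.2588); from cell (6,5)
  next x-line at t=0.5176, next y-line at t=2.0091; Δt_x=1.0353, Δt_y=3.8637
    x: enter (5,5) at t=0.5176
    x: enter (4,5) at t=1.5529
    y: enter (4,4) at t=2.0091
    x: enter (3,4) at t=2.5882
    x: enter (2,4) at t=3.6235
    x: enter (1,4) at t=4.6587
    x: enter (0,4) at t=5.6940 ← occupied
  → r_3 = 5.6940
beam 4: φ=0°, α=240°
  dir = (cos 240°, sin 240°) = (-0.5000, -0.8660); from cell (6,5)
  next x-line at t=1.0000, next y-line at t=0.6004; Δt_x=2.0000, Δt_y=1.1547
    y: enter (6,4) at t=0.6004
    x: enter (5,4) at t=1.0000
    y: enter (5,3) at t=1.7551
    y: enter (5,2) at t=2.9098 ← occupied
  → r_4 = 2.9098
beam 5: φ=45°, α=285°
  dir = (cos 285°, sin 285°) = (0.2588, -0.9659); from cell (6,5)
  next x-line at t=1.9319, next y-line at t=0.5383; Δt_x=3.8637, Δt_y=1.0353
    y: enter (6,4) at t=0.5383
    y: enter (6,3) at t=1.5736
    x: enter (7,3) at t=1.9319
    y: enter (7,2) at t=2.6089
    y: enter (7,1) at t=3.6442
    y: enter (7,0) at t=4.6794 ← occupied
  → r_5 = 4.6794
beam 6: φ=90°, α=330°
  dir = (cos 330°, sin 330°) = (0.8660, -0.5000); from cell (6,5)
  next x-line at t=0.5774, next y-line at t=1.0400; Δt_x=1.1547, Δt_y=2.0000
    x: enter (7,5) at t=0.5774
    y: enter (7,4) at t=1.0400
    x: enter (8,4) at t=1.7321
    x: enter (9,4) at t=2.8868 ← occupied
  → r_6 = 2.8868
beam 7: φ=135°, α=15°
  dir = (cos 15°, sin 15°) = (0.9659, 0.2588); from cell (6,5)
  next x-line at t=0.5176, next y-line at t=1.8546; Δt_x=1.0353, Δt_y=3.8637
    x: enter (7,5) at t=0.5176
    x: enter (8,5) at t=1.5529
    y: enter (8,6) at t=1.8546
    x: enter (9,6) at t=2.5882 ← occupied
  → r_7 = 2.5882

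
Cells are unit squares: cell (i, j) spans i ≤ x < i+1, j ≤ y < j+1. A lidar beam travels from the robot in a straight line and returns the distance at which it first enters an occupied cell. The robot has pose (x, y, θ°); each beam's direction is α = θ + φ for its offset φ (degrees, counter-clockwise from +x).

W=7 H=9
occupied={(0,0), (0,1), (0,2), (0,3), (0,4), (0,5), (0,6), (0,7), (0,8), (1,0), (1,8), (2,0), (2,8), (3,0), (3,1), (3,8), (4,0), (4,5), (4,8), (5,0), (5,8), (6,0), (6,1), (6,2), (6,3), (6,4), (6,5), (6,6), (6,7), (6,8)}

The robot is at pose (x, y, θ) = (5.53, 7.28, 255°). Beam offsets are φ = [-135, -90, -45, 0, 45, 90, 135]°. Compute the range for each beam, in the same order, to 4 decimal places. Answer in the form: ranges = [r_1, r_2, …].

ranges = [0.8314, 2.7819, 5.2308, 2.0478, 0.9400, 0.4866, 0.5427]

beam 1: φ=-135°, α=120°
  direction (-0.5000, 0.8660); cell (5,7); t to first gridline: x 1.0600, y 0.8314 (then +2.0000 / +1.1547)
    (5,8) via y @ 0.8314  # hit
  → r_1 = 0.8314
beam 2: φ=-90°, α=165°
  direction (-0.9659, 0.2588); cell (5,7); t to first gridline: x 0.5487, y 2.7819 (then +1.0353 / +3.8637)
    (4,7) via x @ 0.5487
    (3,7) via x @ 1.5840
    (2,7) via x @ 2.6192
    (2,8) via y @ 2.7819  # hit
  → r_2 = 2.7819
beam 3: φ=-45°, α=210°
  direction (-0.8660, -0.5000); cell (5,7); t to first gridline: x 0.6120, y 0.5600 (then +1.1547 / +2.0000)
    (5,6) via y @ 0.5600
    (4,6) via x @ 0.6120
    (3,6) via x @ 1.7667
    (3,5) via y @ 2.5600
    (2,5) via x @ 2.9214
    (1,5) via x @ 4.0761
    (1,4) via y @ 4.5600
    (0,4) via x @ 5.2308  # hit
  → r_3 = 5.2308
beam 4: φ=0°, α=255°
  direction (-0.2588, -0.9659); cell (5,7); t to first gridline: x 2.0478, y 0.2899 (then +3.8637 / +1.0353)
    (5,6) via y @ 0.2899
    (5,5) via y @ 1.3252
    (4,5) via x @ 2.0478  # hit
  → r_4 = 2.0478
beam 5: φ=45°, α=300°
  direction (0.5000, -0.8660); cell (5,7); t to first gridline: x 0.9400, y 0.3233 (then +2.0000 / +1.1547)
    (5,6) via y @ 0.3233
    (6,6) via x @ 0.9400  # hit
  → r_5 = 0.9400
beam 6: φ=90°, α=345°
  direction (0.9659, -0.2588); cell (5,7); t to first gridline: x 0.4866, y 1.0818 (then +1.0353 / +3.8637)
    (6,7) via x @ 0.4866  # hit
  → r_6 = 0.4866
beam 7: φ=135°, α=30°
  direction (0.8660, 0.5000); cell (5,7); t to first gridline: x 0.5427, y 1.4400 (then +1.1547 / +2.0000)
    (6,7) via x @ 0.5427  # hit
  → r_7 = 0.5427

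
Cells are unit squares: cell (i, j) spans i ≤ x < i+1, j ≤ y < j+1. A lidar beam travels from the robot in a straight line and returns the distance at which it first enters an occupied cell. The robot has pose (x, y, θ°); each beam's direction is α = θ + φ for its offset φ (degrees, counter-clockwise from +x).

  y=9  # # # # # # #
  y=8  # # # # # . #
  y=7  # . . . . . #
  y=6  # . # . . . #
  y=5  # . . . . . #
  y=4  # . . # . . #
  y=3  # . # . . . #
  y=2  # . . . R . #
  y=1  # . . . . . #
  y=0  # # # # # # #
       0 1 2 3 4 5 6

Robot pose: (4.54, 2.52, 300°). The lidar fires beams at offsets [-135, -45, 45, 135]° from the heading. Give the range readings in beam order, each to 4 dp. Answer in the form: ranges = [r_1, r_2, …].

ranges = [1.8546, 1.5736, 1.5115, 5.6410]

beam 1: φ=-135°, α=165°
  dir = (cos 165°, sin 165°) = (-0.9659, 0.2588); from cell (4,2)
  next x-line at t=0.5590, next y-line at t=1.8546; Δt_x=1.0353, Δt_y=3.8637
    x: enter (3,2) at t=0.5590
    x: enter (2,2) at t=1.5943
    y: enter (2,3) at t=1.8546 ← occupied
  → r_1 = 1.8546
beam 2: φ=-45°, α=255°
  dir = (cos 255°, sin 255°) = (-0.2588, -0.9659); from cell (4,2)
  next x-line at t=2.0864, next y-line at t=0.5383; Δt_x=3.8637, Δt_y=1.0353
    y: enter (4,1) at t=0.5383
    y: enter (4,0) at t=1.5736 ← occupied
  → r_2 = 1.5736
beam 3: φ=45°, α=345°
  dir = (cos 345°, sin 345°) = (0.9659, -0.2588); from cell (4,2)
  next x-line at t=0.4762, next y-line at t=2.0091; Δt_x=1.0353, Δt_y=3.8637
    x: enter (5,2) at t=0.4762
    x: enter (6,2) at t=1.5115 ← occupied
  → r_3 = 1.5115
beam 4: φ=135°, α=75°
  dir = (cos 75°, sin 75°) = (0.2588, 0.9659); from cell (4,2)
  next x-line at t=1.7773, next y-line at t=0.4969; Δt_x=3.8637, Δt_y=1.0353
    y: enter (4,3) at t=0.4969
    y: enter (4,4) at t=1.5322
    x: enter (5,4) at t=1.7773
    y: enter (5,5) at t=2.5675
    y: enter (5,6) at t=3.6028
    y: enter (5,7) at t=4.6380
    x: enter (6,7) at t=5.6410 ← occupied
  → r_4 = 5.6410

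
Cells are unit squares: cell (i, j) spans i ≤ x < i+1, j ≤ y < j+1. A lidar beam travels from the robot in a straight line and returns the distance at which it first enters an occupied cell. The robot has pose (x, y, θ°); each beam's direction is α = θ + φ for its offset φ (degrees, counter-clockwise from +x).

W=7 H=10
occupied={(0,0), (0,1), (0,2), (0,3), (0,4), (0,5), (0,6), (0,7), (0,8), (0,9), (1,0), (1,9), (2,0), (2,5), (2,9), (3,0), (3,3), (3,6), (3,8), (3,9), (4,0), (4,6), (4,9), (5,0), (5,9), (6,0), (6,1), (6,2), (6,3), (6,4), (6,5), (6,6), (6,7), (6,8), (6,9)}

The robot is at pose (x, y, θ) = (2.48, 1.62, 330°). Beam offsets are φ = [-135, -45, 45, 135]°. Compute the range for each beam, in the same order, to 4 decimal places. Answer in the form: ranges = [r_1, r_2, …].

ranges = [1.5322, 0.6419, 3.6442, 5.7183]

beam 1: φ=-135°, α=195°
  dir = (cos 195°, sin 195°) = (-0.9659, -0.2588); from cell (2,1)
  next x-line at t=0.4969, next y-line at t=2.3955; Δt_x=1.0353, Δt_y=3.8637
    x: enter (1,1) at t=0.4969
    x: enter (0,1) at t=1.5322 ← occupied
  → r_1 = 1.5322
beam 2: φ=-45°, α=285°
  dir = (cos 285°, sin 285°) = (0.2588, -0.9659); from cell (2,1)
  next x-line at t=2.0091, next y-line at t=0.6419; Δt_x=3.8637, Δt_y=1.0353
    y: enter (2,0) at t=0.6419 ← occupied
  → r_2 = 0.6419
beam 3: φ=45°, α=15°
  dir = (cos 15°, sin 15°) = (0.9659, 0.2588); from cell (2,1)
  next x-line at t=0.5383, next y-line at t=1.4682; Δt_x=1.0353, Δt_y=3.8637
    x: enter (3,1) at t=0.5383
    y: enter (3,2) at t=1.4682
    x: enter (4,2) at t=1.5736
    x: enter (5,2) at t=2.6089
    x: enter (6,2) at t=3.6442 ← occupied
  → r_3 = 3.6442
beam 4: φ=135°, α=105°
  dir = (cos 105°, sin 105°) = (-0.2588, 0.9659); from cell (2,1)
  next x-line at t=1.8546, next y-line at t=0.3934; Δt_x=3.8637, Δt_y=1.0353
    y: enter (2,2) at t=0.3934
    y: enter (2,3) at t=1.4287
    x: enter (1,3) at t=1.8546
    y: enter (1,4) at t=2.4640
    y: enter (1,5) at t=3.4992
    y: enter (1,6) at t=4.5345
    y: enter (1,7) at t=5.5698
    x: enter (0,7) at t=5.7183 ← occupied
  → r_4 = 5.7183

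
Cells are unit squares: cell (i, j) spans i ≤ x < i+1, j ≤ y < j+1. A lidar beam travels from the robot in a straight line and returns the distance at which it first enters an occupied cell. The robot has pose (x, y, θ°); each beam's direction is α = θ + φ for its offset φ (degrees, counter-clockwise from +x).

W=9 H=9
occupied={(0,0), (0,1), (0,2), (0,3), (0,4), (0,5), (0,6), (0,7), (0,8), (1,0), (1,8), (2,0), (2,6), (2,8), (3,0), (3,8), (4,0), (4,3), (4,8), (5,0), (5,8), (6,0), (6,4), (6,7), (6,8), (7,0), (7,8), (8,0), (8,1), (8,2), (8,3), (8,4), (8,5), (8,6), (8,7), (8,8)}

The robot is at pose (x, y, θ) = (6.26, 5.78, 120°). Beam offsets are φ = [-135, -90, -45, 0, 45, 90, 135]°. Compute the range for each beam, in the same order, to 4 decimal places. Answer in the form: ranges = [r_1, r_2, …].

ranges = [1.8014, 2.0092, 1.2630, 2.5634, 3.3750, 6.0737, 0.8075]

beam 1: φ=-135°, α=345°
  d=(0.9659,-0.2588)  start (6,5)  tX=0.7661 tY=3.0137  stride 1/|dx|=1.0353 1/|dy|=3.8637
    cross x-line → (7,5), t=0.7661
    cross x-line → (8,5), t=1.8014 (wall)
  → r_1 = 1.8014
beam 2: φ=-90°, α=30°
  d=(0.8660,0.5000)  start (6,5)  tX=0.8545 tY=0.4400  stride 1/|dx|=1.1547 1/|dy|=2.0000
    cross y-line → (6,6), t=0.4400
    cross x-line → (7,6), t=0.8545
    cross x-line → (8,6), t=2.0092 (wall)
  → r_2 = 2.0092
beam 3: φ=-45°, α=75°
  d=(0.2588,0.9659)  start (6,5)  tX=2.8591 tY=0.2278  stride 1/|dx|=3.8637 1/|dy|=1.0353
    cross y-line → (6,6), t=0.2278
    cross y-line → (6,7), t=1.2630 (wall)
  → r_3 = 1.2630
beam 4: φ=0°, α=120°
  d=(-0.5000,0.8660)  start (6,5)  tX=0.5200 tY=0.2540  stride 1/|dx|=2.0000 1/|dy|=1.1547
    cross y-line → (6,6), t=0.2540
    cross x-line → (5,6), t=0.5200
    cross y-line → (5,7), t=1.4087
    cross x-line → (4,7), t=2.5200
    cross y-line → (4,8), t=2.5634 (wall)
  → r_4 = 2.5634
beam 5: φ=45°, α=165°
  d=(-0.9659,0.2588)  start (6,5)  tX=0.2692 tY=0.8500  stride 1/|dx|=1.0353 1/|dy|=3.8637
    cross x-line → (5,5), t=0.2692
    cross y-line → (5,6), t=0.8500
    cross x-line → (4,6), t=1.3044
    cross x-line → (3,6), t=2.3397
    cross x-line → (2,6), t=3.3750 (wall)
  → r_5 = 3.3750
beam 6: φ=90°, α=210°
  d=(-0.8660,-0.5000)  start (6,5)  tX=0.3002 tY=1.5600  stride 1/|dx|=1.1547 1/|dy|=2.0000
    cross x-line → (5,5), t=0.3002
    cross x-line → (4,5), t=1.4549
    cross y-line → (4,4), t=1.5600
    cross x-line → (3,4), t=2.6096
    cross y-line → (3,3), t=3.5600
    cross x-line → (2,3), t=3.7643
    cross x-line → (1,3), t=4.9190
    cross y-line → (1,2), t=5.5600
    cross x-line → (0,2), t=6.0737 (wall)
  → r_6 = 6.0737
beam 7: φ=135°, α=255°
  d=(-0.2588,-0.9659)  start (6,5)  tX=1.0046 tY=0.8075  stride 1/|dx|=3.8637 1/|dy|=1.0353
    cross y-line → (6,4), t=0.8075 (wall)
  → r_7 = 0.8075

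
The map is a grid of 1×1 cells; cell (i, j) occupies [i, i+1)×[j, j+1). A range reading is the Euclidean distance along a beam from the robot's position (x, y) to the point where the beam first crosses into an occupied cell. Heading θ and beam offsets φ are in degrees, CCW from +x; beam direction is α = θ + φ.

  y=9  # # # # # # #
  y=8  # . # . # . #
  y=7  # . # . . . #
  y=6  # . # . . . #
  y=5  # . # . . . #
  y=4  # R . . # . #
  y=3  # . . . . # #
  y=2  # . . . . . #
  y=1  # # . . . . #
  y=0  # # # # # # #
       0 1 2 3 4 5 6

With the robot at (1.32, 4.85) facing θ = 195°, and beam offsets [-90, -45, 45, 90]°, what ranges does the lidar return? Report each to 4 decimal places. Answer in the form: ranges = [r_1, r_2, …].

ranges = [1.2364, 0.3695, 0.6400, 3.9858]

beam 1: φ=-90°, α=105°
  d=(-0.2588,0.9659)  start (1,4)  tX=1.2364 tY=0.1553  stride 1/|dx|=3.8637 1/|dy|=1.0353
    cross y-line → (1,5), t=0.1553
    cross y-line → (1,6), t=1.1906
    cross x-line → (0,6), t=1.2364 (wall)
  → r_1 = 1.2364
beam 2: φ=-45°, α=150°
  d=(-0.8660,0.5000)  start (1,4)  tX=0.3695 tY=0.3000  stride 1/|dx|=1.1547 1/|dy|=2.0000
    cross y-line → (1,5), t=0.3000
    cross x-line → (0,5), t=0.3695 (wall)
  → r_2 = 0.3695
beam 3: φ=45°, α=240°
  d=(-0.5000,-0.8660)  start (1,4)  tX=0.6400 tY=0.9815  stride 1/|dx|=2.0000 1/|dy|=1.1547
    cross x-line → (0,4), t=0.6400 (wall)
  → r_3 = 0.6400
beam 4: φ=90°, α=285°
  d=(0.2588,-0.9659)  start (1,4)  tX=2.6273 tY=0.8800  stride 1/|dx|=3.8637 1/|dy|=1.0353
    cross y-line → (1,3), t=0.8800
    cross y-line → (1,2), t=1.9153
    cross x-line → (2,2), t=2.6273
    cross y-line → (2,1), t=2.9505
    cross y-line → (2,0), t=3.9858 (wall)
  → r_4 = 3.9858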